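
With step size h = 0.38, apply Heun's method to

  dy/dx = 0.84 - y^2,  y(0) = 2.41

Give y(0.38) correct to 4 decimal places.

Heun: k1 = f(x_n, y_n); k2 = f(x_n + h, y_n + h·k1); y_{n+1} = y_n + (h/2)·(k1 + k2).
x=0.000000, y=2.410000:
  k1 = f(0.000000, 2.410000) = -4.968100
  k2 = f(0.380000, 0.522122) = 0.567389
  y ← 2.410000 + (0.38/2)·(-4.968100 + 0.567389) = 1.573865
y(0.38) ≈ 1.5739

1.5739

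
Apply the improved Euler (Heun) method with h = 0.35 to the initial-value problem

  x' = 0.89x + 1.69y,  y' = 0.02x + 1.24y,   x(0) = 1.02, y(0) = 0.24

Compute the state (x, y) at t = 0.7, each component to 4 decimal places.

2.4640, 0.5922

Heun on (x,y): k1 = f(t_n, state_n); k2 = f(t_n + h, state_n + h·k1); state_{n+1} = state_n + (h/2)·(k1 + k2).
0.000000: (1.020000, 0.240000)
  k1 = (1.313400, 0.318000)
  predictor → (1.479690, 0.351300)
  k2 = (1.910621, 0.465206)
  → (1.584204, 0.377061)
0.350000: (1.584204, 0.377061)
  k1 = (2.047174, 0.499240)
  predictor → (2.300715, 0.551795)
  k2 = (2.980170, 0.730240)
  → (2.463989, 0.592220)
(x(0.7), y(0.7)) ≈ (2.4640, 0.5922)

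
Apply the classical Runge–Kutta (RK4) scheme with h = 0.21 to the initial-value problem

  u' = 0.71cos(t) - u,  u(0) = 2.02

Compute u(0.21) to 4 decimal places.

RK4: k1 = f(t_n, u_n); k2 = f(t_n + h/2, u_n + (h/2)·k1); k3 = f(t_n + h/2, u_n + (h/2)·k2); k4 = f(t_n + h, u_n + h·k3); u_{n+1} = u_n + (h/6)·(k1 + 2k2 + 2k3 + k4).
t=0.000000, u=2.020000:
  k1 = f(0.000000, 2.020000) = -1.310000
  k2 = f(0.105000, 1.882450) = -1.176360
  k3 = f(0.105000, 1.896482) = -1.190392
  k4 = f(0.210000, 1.770018) = -1.075616
  u ← 2.020000 + (0.21/6)·(k1 + 2k2 + 2k3 + k4) = 1.770831
u(0.21) ≈ 1.7708

1.7708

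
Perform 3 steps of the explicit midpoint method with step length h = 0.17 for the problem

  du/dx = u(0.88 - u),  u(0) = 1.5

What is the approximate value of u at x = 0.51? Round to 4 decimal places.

Midpoint: k1 = f(x_n, u_n); k2 = f(x_n + h/2, u_n + (h/2)·k1); u_{n+1} = u_n + h·k2.
x=0.000000, u=1.500000:
  k1 = f(0.000000, 1.500000) = -0.930000
  k2 = f(0.085000, 1.420950) = -0.768663
  u ← 1.500000 + 0.17·(-0.768663) = 1.369327
x=0.170000, u=1.369327:
  k1 = f(0.170000, 1.369327) = -0.670049
  k2 = f(0.255000, 1.312373) = -0.567435
  u ← 1.369327 + 0.17·(-0.567435) = 1.272863
x=0.340000, u=1.272863:
  k1 = f(0.340000, 1.272863) = -0.500061
  k2 = f(0.425000, 1.230358) = -0.431066
  u ← 1.272863 + 0.17·(-0.431066) = 1.199582
u(0.51) ≈ 1.1996

1.1996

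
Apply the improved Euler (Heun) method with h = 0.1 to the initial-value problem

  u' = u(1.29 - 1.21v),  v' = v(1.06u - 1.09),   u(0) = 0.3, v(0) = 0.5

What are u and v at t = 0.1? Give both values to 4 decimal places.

Heun on (u,v): k1 = f(t_n, state_n); k2 = f(t_n + h, state_n + h·k1); state_{n+1} = state_n + (h/2)·(k1 + k2).
0.000000: (0.300000, 0.500000)
  k1 = (0.205500, -0.386000)
  predictor → (0.320550, 0.461400)
  k2 = (0.234548, -0.346150)
  → (0.322002, 0.463392)
(u(0.1), v(0.1)) ≈ (0.3220, 0.4634)

0.3220, 0.4634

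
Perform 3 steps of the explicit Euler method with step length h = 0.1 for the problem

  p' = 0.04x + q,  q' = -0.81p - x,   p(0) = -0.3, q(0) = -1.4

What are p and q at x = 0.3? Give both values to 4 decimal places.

Euler on (p,q): p_{n+1} = p_n + h·p', q_{n+1} = q_n + h·q'.
0.000000: (-0.300000, -1.400000); f=(-1.400000, 0.243000) → (-0.440000, -1.375700)
0.100000: (-0.440000, -1.375700); f=(-1.371700, 0.256400) → (-0.577170, -1.350060)
0.200000: (-0.577170, -1.350060); f=(-1.342060, 0.267508) → (-0.711376, -1.323309)
(p(0.3), q(0.3)) ≈ (-0.7114, -1.3233)

-0.7114, -1.3233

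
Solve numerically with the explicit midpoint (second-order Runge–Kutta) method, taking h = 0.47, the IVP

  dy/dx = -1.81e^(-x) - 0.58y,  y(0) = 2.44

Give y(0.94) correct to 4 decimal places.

Midpoint: k1 = f(x_n, y_n); k2 = f(x_n + h/2, y_n + (h/2)·k1); y_{n+1} = y_n + h·k2.
x=0.000000, y=2.440000:
  k1 = f(0.000000, 2.440000) = -3.225200
  k2 = f(0.235000, 1.682078) = -2.406538
  y ← 2.440000 + 0.47·(-2.406538) = 1.308927
x=0.470000, y=1.308927:
  k1 = f(0.470000, 1.308927) = -1.890432
  k2 = f(0.705000, 0.864675) = -1.395848
  y ← 1.308927 + 0.47·(-1.395848) = 0.652878
y(0.94) ≈ 0.6529

0.6529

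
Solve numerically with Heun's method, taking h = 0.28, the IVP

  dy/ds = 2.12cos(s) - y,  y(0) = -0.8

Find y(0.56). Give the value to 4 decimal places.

0.3745

Heun: k1 = f(s_n, y_n); k2 = f(s_n + h, y_n + h·k1); y_{n+1} = y_n + (h/2)·(k1 + k2).
s=0.000000, y=-0.800000:
  k1 = f(0.000000, -0.800000) = 2.920000
  k2 = f(0.280000, 0.017600) = 2.019838
  y ← -0.800000 + (0.28/2)·(2.920000 + 2.019838) = -0.108423
s=0.280000, y=-0.108423:
  k1 = f(0.280000, -0.108423) = 2.145860
  k2 = f(0.560000, 0.492418) = 1.303763
  y ← -0.108423 + (0.28/2)·(2.145860 + 1.303763) = 0.374524
y(0.56) ≈ 0.3745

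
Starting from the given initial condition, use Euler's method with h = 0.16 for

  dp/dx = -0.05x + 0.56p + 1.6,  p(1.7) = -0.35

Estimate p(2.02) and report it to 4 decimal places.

0.0897

Euler: p_{n+1} = p_n + h·f(x_n, p_n).
x=1.700000, p=-0.350000: f=1.319000 → p ← -0.350000 + 0.16·1.319000 = -0.138960
x=1.860000, p=-0.138960: f=1.429182 → p ← -0.138960 + 0.16·1.429182 = 0.089709
p(2.02) ≈ 0.0897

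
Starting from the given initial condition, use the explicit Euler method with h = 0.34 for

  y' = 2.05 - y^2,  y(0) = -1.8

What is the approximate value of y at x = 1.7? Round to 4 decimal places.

Euler: y_{n+1} = y_n + h·f(x_n, y_n).
x=0.000000, y=-1.800000: f=-1.190000 → y ← -1.800000 + 0.34·(-1.190000) = -2.204600
x=0.340000, y=-2.204600: f=-2.810261 → y ← -2.204600 + 0.34·(-2.810261) = -3.160089
x=0.680000, y=-3.160089: f=-7.936161 → y ← -3.160089 + 0.34·(-7.936161) = -5.858384
x=1.020000, y=-5.858384: f=-32.270658 → y ← -5.858384 + 0.34·(-32.270658) = -16.830407
x=1.360000, y=-16.830407: f=-281.212615 → y ← -16.830407 + 0.34·(-281.212615) = -112.442697
y(1.7) ≈ -112.4427

-112.4427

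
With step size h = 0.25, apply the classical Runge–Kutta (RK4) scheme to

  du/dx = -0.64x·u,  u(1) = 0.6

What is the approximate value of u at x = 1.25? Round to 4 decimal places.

RK4: k1 = f(x_n, u_n); k2 = f(x_n + h/2, u_n + (h/2)·k1); k3 = f(x_n + h/2, u_n + (h/2)·k2); k4 = f(x_n + h, u_n + h·k3); u_{n+1} = u_n + (h/6)·(k1 + 2k2 + 2k3 + k4).
x=1.000000, u=0.600000:
  k1 = f(1.000000, 0.600000) = -0.384000
  k2 = f(1.125000, 0.552000) = -0.397440
  k3 = f(1.125000, 0.550320) = -0.396230
  k4 = f(1.250000, 0.500942) = -0.400754
  u ← 0.600000 + (0.25/6)·(k1 + 2k2 + 2k3 + k4) = 0.501163
u(1.25) ≈ 0.5012

0.5012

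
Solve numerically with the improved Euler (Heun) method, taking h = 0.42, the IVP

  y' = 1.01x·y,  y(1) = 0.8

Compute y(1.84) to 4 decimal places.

2.5292

Heun: k1 = f(x_n, y_n); k2 = f(x_n + h, y_n + h·k1); y_{n+1} = y_n + (h/2)·(k1 + k2).
x=1.000000, y=0.800000:
  k1 = f(1.000000, 0.800000) = 0.808000
  k2 = f(1.420000, 1.139360) = 1.634070
  y ← 0.800000 + (0.42/2)·(0.808000 + 1.634070) = 1.312835
x=1.420000, y=1.312835:
  k1 = f(1.420000, 1.312835) = 1.882868
  k2 = f(1.840000, 2.103639) = 3.909403
  y ← 1.312835 + (0.42/2)·(1.882868 + 3.909403) = 2.529212
y(1.84) ≈ 2.5292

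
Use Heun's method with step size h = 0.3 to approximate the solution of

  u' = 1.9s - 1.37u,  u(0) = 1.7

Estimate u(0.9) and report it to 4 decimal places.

1.0643

Heun: k1 = f(s_n, u_n); k2 = f(s_n + h, u_n + h·k1); u_{n+1} = u_n + (h/2)·(k1 + k2).
s=0.000000, u=1.700000:
  k1 = f(0.000000, 1.700000) = -2.329000
  k2 = f(0.300000, 1.001300) = -0.801781
  u ← 1.700000 + (0.3/2)·(-2.329000 + (-0.801781)) = 1.230383
s=0.300000, u=1.230383:
  k1 = f(0.300000, 1.230383) = -1.115625
  k2 = f(0.600000, 0.895695) = -0.087103
  u ← 1.230383 + (0.3/2)·(-1.115625 + (-0.087103)) = 1.049974
s=0.600000, u=1.049974:
  k1 = f(0.600000, 1.049974) = -0.298464
  k2 = f(0.900000, 0.960435) = 0.394205
  u ← 1.049974 + (0.3/2)·(-0.298464 + 0.394205) = 1.064335
u(0.9) ≈ 1.0643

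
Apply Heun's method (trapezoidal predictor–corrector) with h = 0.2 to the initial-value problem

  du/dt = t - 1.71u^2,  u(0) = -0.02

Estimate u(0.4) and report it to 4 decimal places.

Heun: k1 = f(t_n, u_n); k2 = f(t_n + h, u_n + h·k1); u_{n+1} = u_n + (h/2)·(k1 + k2).
t=0.000000, u=-0.020000:
  k1 = f(0.000000, -0.020000) = -0.000684
  k2 = f(0.200000, -0.020137) = 0.199307
  u ← -0.020000 + (0.2/2)·(-0.000684 + 0.199307) = -0.000138
t=0.200000, u=-0.000138:
  k1 = f(0.200000, -0.000138) = 0.200000
  k2 = f(0.400000, 0.039862) = 0.397283
  u ← -0.000138 + (0.2/2)·(0.200000 + 0.397283) = 0.059591
u(0.4) ≈ 0.0596

0.0596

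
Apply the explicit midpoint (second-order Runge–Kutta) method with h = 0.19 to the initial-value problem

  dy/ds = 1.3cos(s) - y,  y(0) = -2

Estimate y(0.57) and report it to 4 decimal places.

Midpoint: k1 = f(s_n, y_n); k2 = f(s_n + h/2, y_n + (h/2)·k1); y_{n+1} = y_n + h·k2.
s=0.000000, y=-2.000000:
  k1 = f(0.000000, -2.000000) = 3.300000
  k2 = f(0.095000, -1.686500) = 2.980638
  y ← -2.000000 + 0.19·2.980638 = -1.433679
s=0.190000, y=-1.433679:
  k1 = f(0.190000, -1.433679) = 2.710284
  k2 = f(0.285000, -1.176202) = 2.423762
  y ← -1.433679 + 0.19·2.423762 = -0.973164
s=0.380000, y=-0.973164:
  k1 = f(0.380000, -0.973164) = 2.180428
  k2 = f(0.475000, -0.766023) = 1.922104
  y ← -0.973164 + 0.19·1.922104 = -0.607964
y(0.57) ≈ -0.6080

-0.6080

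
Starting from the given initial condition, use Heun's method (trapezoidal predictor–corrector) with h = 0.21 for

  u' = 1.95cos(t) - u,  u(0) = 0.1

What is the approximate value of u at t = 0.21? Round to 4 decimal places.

0.4432

Heun: k1 = f(t_n, u_n); k2 = f(t_n + h, u_n + h·k1); u_{n+1} = u_n + (h/2)·(k1 + k2).
t=0.000000, u=0.100000:
  k1 = f(0.000000, 0.100000) = 1.850000
  k2 = f(0.210000, 0.488500) = 1.418660
  u ← 0.100000 + (0.21/2)·(1.850000 + 1.418660) = 0.443209
u(0.21) ≈ 0.4432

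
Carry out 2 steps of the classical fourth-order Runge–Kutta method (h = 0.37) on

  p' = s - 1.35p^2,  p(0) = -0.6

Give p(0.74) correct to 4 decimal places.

RK4: k1 = f(s_n, p_n); k2 = f(s_n + h/2, p_n + (h/2)·k1); k3 = f(s_n + h/2, p_n + (h/2)·k2); k4 = f(s_n + h, p_n + h·k3); p_{n+1} = p_n + (h/6)·(k1 + 2k2 + 2k3 + k4).
s=0.000000, p=-0.600000:
  k1 = f(0.000000, -0.600000) = -0.486000
  k2 = f(0.185000, -0.689910) = -0.457567
  k3 = f(0.185000, -0.684650) = -0.447807
  k4 = f(0.370000, -0.765688) = -0.421476
  p ← -0.600000 + (0.37/6)·(k1 + 2k2 + 2k3 + k4) = -0.767624
s=0.370000, p=-0.767624:
  k1 = f(0.370000, -0.767624) = -0.425483
  k2 = f(0.555000, -0.846338) = -0.411989
  k3 = f(0.555000, -0.843842) = -0.406293
  k4 = f(0.740000, -0.917952) = -0.397559
  p ← -0.767624 + (0.37/6)·(k1 + 2k2 + 2k3 + k4) = -0.919300
p(0.74) ≈ -0.9193

-0.9193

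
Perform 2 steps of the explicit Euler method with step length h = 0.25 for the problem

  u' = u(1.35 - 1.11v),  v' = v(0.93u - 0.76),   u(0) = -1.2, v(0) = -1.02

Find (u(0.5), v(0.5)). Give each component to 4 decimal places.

-2.8933, -0.1938

Euler on (u,v): u_{n+1} = u_n + h·u', v_{n+1} = v_n + h·v'.
0.000000: (-1.200000, -1.020000); f=(-2.978640, 1.913520) → (-1.944660, -0.541620)
0.250000: (-1.944660, -0.541620); f=(-3.794417, 1.391169) → (-2.893264, -0.193828)
(u(0.5), v(0.5)) ≈ (-2.8933, -0.1938)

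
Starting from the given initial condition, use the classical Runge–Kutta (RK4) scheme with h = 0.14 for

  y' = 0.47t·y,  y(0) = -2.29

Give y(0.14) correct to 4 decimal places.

RK4: k1 = f(t_n, y_n); k2 = f(t_n + h/2, y_n + (h/2)·k1); k3 = f(t_n + h/2, y_n + (h/2)·k2); k4 = f(t_n + h, y_n + h·k3); y_{n+1} = y_n + (h/6)·(k1 + 2k2 + 2k3 + k4).
t=0.000000, y=-2.290000:
  k1 = f(0.000000, -2.290000) = 0.000000
  k2 = f(0.070000, -2.290000) = -0.075341
  k3 = f(0.070000, -2.295274) = -0.075515
  k4 = f(0.140000, -2.300572) = -0.151378
  y ← -2.290000 + (0.14/6)·(k1 + 2k2 + 2k3 + k4) = -2.300572
y(0.14) ≈ -2.3006

-2.3006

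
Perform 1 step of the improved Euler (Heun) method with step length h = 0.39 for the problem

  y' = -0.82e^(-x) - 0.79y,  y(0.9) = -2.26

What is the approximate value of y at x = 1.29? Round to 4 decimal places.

Heun: k1 = f(x_n, y_n); k2 = f(x_n + h, y_n + h·k1); y_{n+1} = y_n + (h/2)·(k1 + k2).
x=0.900000, y=-2.260000:
  k1 = f(0.900000, -2.260000) = 1.452013
  k2 = f(1.290000, -1.693715) = 1.112313
  y ← -2.260000 + (0.39/2)·(1.452013 + 1.112313) = -1.759956
y(1.29) ≈ -1.7600

-1.7600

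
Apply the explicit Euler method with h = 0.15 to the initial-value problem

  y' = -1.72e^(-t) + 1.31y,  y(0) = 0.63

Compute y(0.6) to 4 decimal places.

0.1382

Euler: y_{n+1} = y_n + h·f(t_n, y_n).
t=0.000000, y=0.630000: f=-0.894700 → y ← 0.630000 + 0.15·(-0.894700) = 0.495795
t=0.150000, y=0.495795: f=-0.830926 → y ← 0.495795 + 0.15·(-0.830926) = 0.371156
t=0.300000, y=0.371156: f=-0.787993 → y ← 0.371156 + 0.15·(-0.787993) = 0.252957
t=0.450000, y=0.252957: f=-0.765347 → y ← 0.252957 + 0.15·(-0.765347) = 0.138155
y(0.6) ≈ 0.1382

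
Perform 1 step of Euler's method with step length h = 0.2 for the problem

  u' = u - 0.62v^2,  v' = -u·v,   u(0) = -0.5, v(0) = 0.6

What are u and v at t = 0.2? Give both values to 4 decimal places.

-0.6446, 0.6600

Euler on (u,v): u_{n+1} = u_n + h·u', v_{n+1} = v_n + h·v'.
0.000000: (-0.500000, 0.600000); f=(-0.723200, 0.300000) → (-0.644640, 0.660000)
(u(0.2), v(0.2)) ≈ (-0.6446, 0.6600)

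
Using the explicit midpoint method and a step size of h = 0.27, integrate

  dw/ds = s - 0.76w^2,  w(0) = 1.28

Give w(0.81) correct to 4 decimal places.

Midpoint: k1 = f(s_n, w_n); k2 = f(s_n + h/2, w_n + (h/2)·k1); w_{n+1} = w_n + h·k2.
s=0.000000, w=1.280000:
  k1 = f(0.000000, 1.280000) = -1.245184
  k2 = f(0.135000, 1.111900) = -0.804605
  w ← 1.280000 + 0.27·(-0.804605) = 1.062757
s=0.270000, w=1.062757:
  k1 = f(0.270000, 1.062757) = -0.588383
  k2 = f(0.405000, 0.983325) = -0.329865
  w ← 1.062757 + 0.27·(-0.329865) = 0.973693
s=0.540000, w=0.973693:
  k1 = f(0.540000, 0.973693) = -0.180539
  k2 = f(0.675000, 0.949320) = -0.009919
  w ← 0.973693 + 0.27·(-0.009919) = 0.971015
w(0.81) ≈ 0.9710

0.9710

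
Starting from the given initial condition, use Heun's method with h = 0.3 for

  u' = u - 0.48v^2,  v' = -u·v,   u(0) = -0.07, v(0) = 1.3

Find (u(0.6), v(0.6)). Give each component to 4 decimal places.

Heun on (u,v): k1 = f(s_n, state_n); k2 = f(s_n + h, state_n + h·k1); state_{n+1} = state_n + (h/2)·(k1 + k2).
0.000000: (-0.070000, 1.300000)
  k1 = (-0.881200, 0.091000)
  predictor → (-0.334360, 1.327300)
  k2 = (-1.179988, 0.443796)
  → (-0.379178, 1.380219)
0.300000: (-0.379178, 1.380219)
  k1 = (-1.293581, 0.523349)
  predictor → (-0.767252, 1.537224)
  k2 = (-1.901520, 1.179439)
  → (-0.858443, 1.635638)
(u(0.6), v(0.6)) ≈ (-0.8584, 1.6356)

-0.8584, 1.6356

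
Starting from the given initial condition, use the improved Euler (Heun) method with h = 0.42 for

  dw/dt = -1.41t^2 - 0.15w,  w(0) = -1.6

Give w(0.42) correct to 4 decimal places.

Heun: k1 = f(t_n, w_n); k2 = f(t_n + h, w_n + h·k1); w_{n+1} = w_n + (h/2)·(k1 + k2).
t=0.000000, w=-1.600000:
  k1 = f(0.000000, -1.600000) = 0.240000
  k2 = f(0.420000, -1.499200) = -0.023844
  w ← -1.600000 + (0.42/2)·(0.240000 + (-0.023844)) = -1.554607
w(0.42) ≈ -1.5546

-1.5546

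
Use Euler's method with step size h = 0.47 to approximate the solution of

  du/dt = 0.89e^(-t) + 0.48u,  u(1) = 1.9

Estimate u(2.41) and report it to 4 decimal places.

Euler: u_{n+1} = u_n + h·f(t_n, u_n).
t=1.000000, u=1.900000: f=1.239413 → u ← 1.900000 + 0.47·1.239413 = 2.482524
t=1.470000, u=2.482524: f=1.396245 → u ← 2.482524 + 0.47·1.396245 = 3.138759
t=1.940000, u=3.138759: f=1.634501 → u ← 3.138759 + 0.47·1.634501 = 3.906975
u(2.41) ≈ 3.9070

3.9070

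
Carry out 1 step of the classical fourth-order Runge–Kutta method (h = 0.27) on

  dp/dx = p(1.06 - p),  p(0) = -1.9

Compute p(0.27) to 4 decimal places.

RK4: k1 = f(x_n, p_n); k2 = f(x_n + h/2, p_n + (h/2)·k1); k3 = f(x_n + h/2, p_n + (h/2)·k2); k4 = f(x_n + h, p_n + h·k3); p_{n+1} = p_n + (h/6)·(k1 + 2k2 + 2k3 + k4).
x=0.000000, p=-1.900000:
  k1 = f(0.000000, -1.900000) = -5.624000
  k2 = f(0.135000, -2.659240) = -9.890352
  k3 = f(0.135000, -3.235197) = -13.895812
  k4 = f(0.270000, -5.651869) = -37.934608
  p ← -1.900000 + (0.27/6)·(k1 + 2k2 + 2k3 + k4) = -6.000892
p(0.27) ≈ -6.0009

-6.0009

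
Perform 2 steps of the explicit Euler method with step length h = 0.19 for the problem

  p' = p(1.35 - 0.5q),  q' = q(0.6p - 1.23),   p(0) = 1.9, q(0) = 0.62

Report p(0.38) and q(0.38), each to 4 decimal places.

2.7274, 0.6251

Euler on (p,q): p_{n+1} = p_n + h·p', q_{n+1} = q_n + h·q'.
0.000000: (1.900000, 0.620000); f=(1.976000, -0.055800) → (2.275440, 0.609398)
0.190000: (2.275440, 0.609398); f=(2.378520, 0.082430) → (2.727359, 0.625060)
(p(0.38), q(0.38)) ≈ (2.7274, 0.6251)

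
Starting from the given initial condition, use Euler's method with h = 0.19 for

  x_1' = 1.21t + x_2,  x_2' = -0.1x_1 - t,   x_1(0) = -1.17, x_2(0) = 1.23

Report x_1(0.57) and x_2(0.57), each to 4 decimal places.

Euler on (x_1,x_2): x_1_{n+1} = x_1_n + h·x_1', x_2_{n+1} = x_2_n + h·x_2'.
0.000000: (-1.170000, 1.230000); f=(1.230000, 0.117000) → (-0.936300, 1.252230)
0.190000: (-0.936300, 1.252230); f=(1.482130, -0.096370) → (-0.654695, 1.233920)
0.380000: (-0.654695, 1.233920); f=(1.693720, -0.314530) → (-0.332889, 1.174159)
(x_1(0.57), x_2(0.57)) ≈ (-0.3329, 1.1742)

-0.3329, 1.1742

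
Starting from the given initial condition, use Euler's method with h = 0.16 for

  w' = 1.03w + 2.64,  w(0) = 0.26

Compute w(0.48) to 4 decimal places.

Euler: w_{n+1} = w_n + h·f(t_n, w_n).
t=0.000000, w=0.260000: f=2.907800 → w ← 0.260000 + 0.16·2.907800 = 0.725248
t=0.160000, w=0.725248: f=3.387005 → w ← 0.725248 + 0.16·3.387005 = 1.267169
t=0.320000, w=1.267169: f=3.945184 → w ← 1.267169 + 0.16·3.945184 = 1.898398
w(0.48) ≈ 1.8984

1.8984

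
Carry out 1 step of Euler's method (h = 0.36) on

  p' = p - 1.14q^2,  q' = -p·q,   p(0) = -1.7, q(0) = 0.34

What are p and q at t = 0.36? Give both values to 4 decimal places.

-2.3594, 0.5481

Euler on (p,q): p_{n+1} = p_n + h·p', q_{n+1} = q_n + h·q'.
0.000000: (-1.700000, 0.340000); f=(-1.831784, 0.578000) → (-2.359442, 0.548080)
(p(0.36), q(0.36)) ≈ (-2.3594, 0.5481)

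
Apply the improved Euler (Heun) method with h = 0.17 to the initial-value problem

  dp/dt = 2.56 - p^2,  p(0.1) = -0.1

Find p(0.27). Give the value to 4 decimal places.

0.3249

Heun: k1 = f(t_n, p_n); k2 = f(t_n + h, p_n + h·k1); p_{n+1} = p_n + (h/2)·(k1 + k2).
t=0.100000, p=-0.100000:
  k1 = f(0.100000, -0.100000) = 2.550000
  k2 = f(0.270000, 0.333500) = 2.448778
  p ← -0.100000 + (0.17/2)·(2.550000 + 2.448778) = 0.324896
p(0.27) ≈ 0.3249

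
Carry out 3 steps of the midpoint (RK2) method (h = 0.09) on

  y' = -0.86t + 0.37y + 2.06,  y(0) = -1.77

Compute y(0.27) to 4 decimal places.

-1.4034

Midpoint: k1 = f(t_n, y_n); k2 = f(t_n + h/2, y_n + (h/2)·k1); y_{n+1} = y_n + h·k2.
t=0.000000, y=-1.770000:
  k1 = f(0.000000, -1.770000) = 1.405100
  k2 = f(0.045000, -1.706770) = 1.389795
  y ← -1.770000 + 0.09·1.389795 = -1.644918
t=0.090000, y=-1.644918:
  k1 = f(0.090000, -1.644918) = 1.373980
  k2 = f(0.135000, -1.583089) = 1.358157
  y ← -1.644918 + 0.09·1.358157 = -1.522684
t=0.180000, y=-1.522684:
  k1 = f(0.180000, -1.522684) = 1.341807
  k2 = f(0.225000, -1.462303) = 1.325448
  y ← -1.522684 + 0.09·1.325448 = -1.403394
y(0.27) ≈ -1.4034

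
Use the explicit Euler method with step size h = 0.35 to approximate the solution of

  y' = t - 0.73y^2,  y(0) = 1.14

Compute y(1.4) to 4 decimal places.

Euler: y_{n+1} = y_n + h·f(t_n, y_n).
t=0.000000, y=1.140000: f=-0.948708 → y ← 1.140000 + 0.35·(-0.948708) = 0.807952
t=0.350000, y=0.807952: f=-0.126534 → y ← 0.807952 + 0.35·(-0.126534) = 0.763665
t=0.700000, y=0.763665: f=0.274275 → y ← 0.763665 + 0.35·0.274275 = 0.859662
t=1.050000, y=0.859662: f=0.510517 → y ← 0.859662 + 0.35·0.510517 = 1.038342
y(1.4) ≈ 1.0383

1.0383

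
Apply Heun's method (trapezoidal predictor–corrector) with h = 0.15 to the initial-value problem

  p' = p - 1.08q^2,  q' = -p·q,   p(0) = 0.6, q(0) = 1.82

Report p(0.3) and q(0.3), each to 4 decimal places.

-0.3101, 1.7338

Heun on (p,q): k1 = f(t_n, state_n); k2 = f(t_n + h, state_n + h·k1); state_{n+1} = state_n + (h/2)·(k1 + k2).
0.000000: (0.600000, 1.820000)
  k1 = (-2.977392, -1.092000)
  predictor → (0.153391, 1.656200)
  k2 = (-2.809047, -0.254047)
  → (0.166017, 1.719047)
0.150000: (0.166017, 1.719047)
  k1 = (-3.025514, -0.285391)
  predictor → (-0.287810, 1.676238)
  k2 = (-3.322365, 0.482438)
  → (-0.310074, 1.733825)
(p(0.3), q(0.3)) ≈ (-0.3101, 1.7338)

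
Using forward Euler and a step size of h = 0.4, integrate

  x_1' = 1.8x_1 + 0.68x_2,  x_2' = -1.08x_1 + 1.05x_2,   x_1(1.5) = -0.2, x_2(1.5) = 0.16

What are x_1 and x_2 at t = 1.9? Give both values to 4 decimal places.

Euler on (x_1,x_2): x_1_{n+1} = x_1_n + h·x_1', x_2_{n+1} = x_2_n + h·x_2'.
1.500000: (-0.200000, 0.160000); f=(-0.251200, 0.384000) → (-0.300480, 0.313600)
(x_1(1.9), x_2(1.9)) ≈ (-0.3005, 0.3136)

-0.3005, 0.3136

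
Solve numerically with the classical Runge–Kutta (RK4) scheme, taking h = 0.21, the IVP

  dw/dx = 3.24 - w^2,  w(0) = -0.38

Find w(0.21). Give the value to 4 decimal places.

0.2919

RK4: k1 = f(x_n, w_n); k2 = f(x_n + h/2, w_n + (h/2)·k1); k3 = f(x_n + h/2, w_n + (h/2)·k2); k4 = f(x_n + h, w_n + h·k3); w_{n+1} = w_n + (h/6)·(k1 + 2k2 + 2k3 + k4).
x=0.000000, w=-0.380000:
  k1 = f(0.000000, -0.380000) = 3.095600
  k2 = f(0.105000, -0.054962) = 3.236979
  k3 = f(0.105000, -0.040117) = 3.238391
  k4 = f(0.210000, 0.300062) = 3.149963
  w ← -0.380000 + (0.21/6)·(k1 + 2k2 + 2k3 + k4) = 0.291871
w(0.21) ≈ 0.2919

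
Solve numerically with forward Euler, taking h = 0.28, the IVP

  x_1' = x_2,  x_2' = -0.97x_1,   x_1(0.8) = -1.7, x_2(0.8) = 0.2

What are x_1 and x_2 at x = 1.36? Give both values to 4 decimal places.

Euler on (x_1,x_2): x_1_{n+1} = x_1_n + h·x_1', x_2_{n+1} = x_2_n + h·x_2'.
0.800000: (-1.700000, 0.200000); f=(0.200000, 1.649000) → (-1.644000, 0.661720)
1.080000: (-1.644000, 0.661720); f=(0.661720, 1.594680) → (-1.458718, 1.108230)
(x_1(1.36), x_2(1.36)) ≈ (-1.4587, 1.1082)

-1.4587, 1.1082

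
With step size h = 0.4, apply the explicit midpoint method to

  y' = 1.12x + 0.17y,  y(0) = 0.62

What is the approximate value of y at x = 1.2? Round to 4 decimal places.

1.6172

Midpoint: k1 = f(x_n, y_n); k2 = f(x_n + h/2, y_n + (h/2)·k1); y_{n+1} = y_n + h·k2.
x=0.000000, y=0.620000:
  k1 = f(0.000000, 0.620000) = 0.105400
  k2 = f(0.200000, 0.641080) = 0.332984
  y ← 0.620000 + 0.4·0.332984 = 0.753193
x=0.400000, y=0.753193:
  k1 = f(0.400000, 0.753193) = 0.576043
  k2 = f(0.600000, 0.868402) = 0.819628
  y ← 0.753193 + 0.4·0.819628 = 1.081045
x=0.800000, y=1.081045:
  k1 = f(0.800000, 1.081045) = 1.079778
  k2 = f(1.000000, 1.297000) = 1.340490
  y ← 1.081045 + 0.4·1.340490 = 1.617241
y(1.2) ≈ 1.6172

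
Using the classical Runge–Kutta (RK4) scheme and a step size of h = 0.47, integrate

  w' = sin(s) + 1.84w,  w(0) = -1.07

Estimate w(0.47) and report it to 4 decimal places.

-2.3889

RK4: k1 = f(s_n, w_n); k2 = f(s_n + h/2, w_n + (h/2)·k1); k3 = f(s_n + h/2, w_n + (h/2)·k2); k4 = f(s_n + h, w_n + h·k3); w_{n+1} = w_n + (h/6)·(k1 + 2k2 + 2k3 + k4).
s=0.000000, w=-1.070000:
  k1 = f(0.000000, -1.070000) = -1.968800
  k2 = f(0.235000, -1.532668) = -2.587266
  k3 = f(0.235000, -1.678008) = -2.854691
  k4 = f(0.470000, -2.411705) = -3.984650
  w ← -1.070000 + (0.47/6)·(k1 + 2k2 + 2k3 + k4) = -2.388927
w(0.47) ≈ -2.3889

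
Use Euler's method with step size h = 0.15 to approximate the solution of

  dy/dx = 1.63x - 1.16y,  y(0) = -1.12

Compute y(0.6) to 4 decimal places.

-0.3257

Euler: y_{n+1} = y_n + h·f(x_n, y_n).
x=0.000000, y=-1.120000: f=1.299200 → y ← -1.120000 + 0.15·1.299200 = -0.925120
x=0.150000, y=-0.925120: f=1.317639 → y ← -0.925120 + 0.15·1.317639 = -0.727474
x=0.300000, y=-0.727474: f=1.332870 → y ← -0.727474 + 0.15·1.332870 = -0.527544
x=0.450000, y=-0.527544: f=1.345451 → y ← -0.527544 + 0.15·1.345451 = -0.325726
y(0.6) ≈ -0.3257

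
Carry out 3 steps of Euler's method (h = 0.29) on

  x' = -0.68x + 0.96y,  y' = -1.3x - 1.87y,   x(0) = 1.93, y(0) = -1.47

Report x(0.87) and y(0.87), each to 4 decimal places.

0.1237, -0.6882

Euler on (x,y): x_{n+1} = x_n + h·x', y_{n+1} = y_n + h·y'.
0.000000: (1.930000, -1.470000); f=(-2.723600, 0.239900) → (1.140156, -1.400429)
0.290000: (1.140156, -1.400429); f=(-2.119718, 1.136599) → (0.525438, -1.070815)
0.580000: (0.525438, -1.070815); f=(-1.385280, 1.319355) → (0.123707, -0.688202)
(x(0.87), y(0.87)) ≈ (0.1237, -0.6882)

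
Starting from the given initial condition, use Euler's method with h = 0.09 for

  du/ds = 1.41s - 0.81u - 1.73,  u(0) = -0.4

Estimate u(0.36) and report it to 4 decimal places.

Euler: u_{n+1} = u_n + h·f(s_n, u_n).
s=0.000000, u=-0.400000: f=-1.406000 → u ← -0.400000 + 0.09·(-1.406000) = -0.526540
s=0.090000, u=-0.526540: f=-1.176603 → u ← -0.526540 + 0.09·(-1.176603) = -0.632434
s=0.180000, u=-0.632434: f=-0.963928 → u ← -0.632434 + 0.09·(-0.963928) = -0.719188
s=0.270000, u=-0.719188: f=-0.766758 → u ← -0.719188 + 0.09·(-0.766758) = -0.788196
u(0.36) ≈ -0.7882

-0.7882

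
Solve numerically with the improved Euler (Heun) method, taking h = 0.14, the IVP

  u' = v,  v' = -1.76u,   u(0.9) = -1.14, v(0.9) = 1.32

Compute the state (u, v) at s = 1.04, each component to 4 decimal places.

-0.9355, 1.5781

Heun on (u,v): k1 = f(s_n, state_n); k2 = f(s_n + h, state_n + h·k1); state_{n+1} = state_n + (h/2)·(k1 + k2).
0.900000: (-1.140000, 1.320000)
  k1 = (1.320000, 2.006400)
  predictor → (-0.955200, 1.600896)
  k2 = (1.600896, 1.681152)
  → (-0.935537, 1.578129)
(u(1.04), v(1.04)) ≈ (-0.9355, 1.5781)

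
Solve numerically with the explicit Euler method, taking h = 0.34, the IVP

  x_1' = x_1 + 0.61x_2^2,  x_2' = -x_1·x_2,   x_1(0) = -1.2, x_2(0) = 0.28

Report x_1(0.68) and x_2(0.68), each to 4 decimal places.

Euler on (x_1,x_2): x_1_{n+1} = x_1_n + h·x_1', x_2_{n+1} = x_2_n + h·x_2'.
0.000000: (-1.200000, 0.280000); f=(-1.152176, 0.336000) → (-1.591740, 0.394240)
0.340000: (-1.591740, 0.394240); f=(-1.496930, 0.627528) → (-2.100696, 0.607599)
(x_1(0.68), x_2(0.68)) ≈ (-2.1007, 0.6076)

-2.1007, 0.6076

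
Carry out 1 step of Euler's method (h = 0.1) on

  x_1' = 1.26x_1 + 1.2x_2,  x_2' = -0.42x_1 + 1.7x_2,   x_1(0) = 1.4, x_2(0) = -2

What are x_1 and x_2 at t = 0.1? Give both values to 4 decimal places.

1.3364, -2.3988

Euler on (x_1,x_2): x_1_{n+1} = x_1_n + h·x_1', x_2_{n+1} = x_2_n + h·x_2'.
0.000000: (1.400000, -2.000000); f=(-0.636000, -3.988000) → (1.336400, -2.398800)
(x_1(0.1), x_2(0.1)) ≈ (1.3364, -2.3988)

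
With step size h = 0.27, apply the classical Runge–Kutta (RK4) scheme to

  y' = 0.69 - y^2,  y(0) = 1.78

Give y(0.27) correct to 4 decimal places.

1.3338

RK4: k1 = f(t_n, y_n); k2 = f(t_n + h/2, y_n + (h/2)·k1); k3 = f(t_n + h/2, y_n + (h/2)·k2); k4 = f(t_n + h, y_n + h·k3); y_{n+1} = y_n + (h/6)·(k1 + 2k2 + 2k3 + k4).
t=0.000000, y=1.780000:
  k1 = f(0.000000, 1.780000) = -2.478400
  k2 = f(0.135000, 1.445416) = -1.399227
  k3 = f(0.135000, 1.591104) = -1.841613
  k4 = f(0.270000, 1.282765) = -0.955485
  y ← 1.780000 + (0.27/6)·(k1 + 2k2 + 2k3 + k4) = 1.333800
y(0.27) ≈ 1.3338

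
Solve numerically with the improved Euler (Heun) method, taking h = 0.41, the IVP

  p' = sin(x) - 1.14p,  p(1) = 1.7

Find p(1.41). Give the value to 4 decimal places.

Heun: k1 = f(x_n, p_n); k2 = f(x_n + h, p_n + h·k1); p_{n+1} = p_n + (h/2)·(k1 + k2).
x=1.000000, p=1.700000:
  k1 = f(1.000000, 1.700000) = -1.096529
  k2 = f(1.410000, 1.250423) = -0.438382
  p ← 1.700000 + (0.41/2)·(-1.096529 + (-0.438382)) = 1.385343
p(1.41) ≈ 1.3853

1.3853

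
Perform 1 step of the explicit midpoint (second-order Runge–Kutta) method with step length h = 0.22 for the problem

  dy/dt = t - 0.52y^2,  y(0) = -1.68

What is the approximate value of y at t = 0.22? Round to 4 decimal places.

-2.0437

Midpoint: k1 = f(t_n, y_n); k2 = f(t_n + h/2, y_n + (h/2)·k1); y_{n+1} = y_n + h·k2.
t=0.000000, y=-1.680000:
  k1 = f(0.000000, -1.680000) = -1.467648
  k2 = f(0.110000, -1.841441) = -1.653271
  y ← -1.680000 + 0.22·(-1.653271) = -2.043720
y(0.22) ≈ -2.0437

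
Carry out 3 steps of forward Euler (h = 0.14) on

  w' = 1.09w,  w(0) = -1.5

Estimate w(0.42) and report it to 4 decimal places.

Euler: w_{n+1} = w_n + h·f(x_n, w_n).
x=0.000000, w=-1.500000: f=-1.635000 → w ← -1.500000 + 0.14·(-1.635000) = -1.728900
x=0.140000, w=-1.728900: f=-1.884501 → w ← -1.728900 + 0.14·(-1.884501) = -1.992730
x=0.280000, w=-1.992730: f=-2.172076 → w ← -1.992730 + 0.14·(-2.172076) = -2.296821
w(0.42) ≈ -2.2968

-2.2968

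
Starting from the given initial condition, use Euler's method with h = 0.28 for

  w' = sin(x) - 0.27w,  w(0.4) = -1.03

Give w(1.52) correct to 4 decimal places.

Euler: w_{n+1} = w_n + h·f(x_n, w_n).
x=0.400000, w=-1.030000: f=0.667518 → w ← -1.030000 + 0.28·0.667518 = -0.843095
x=0.680000, w=-0.843095: f=0.856429 → w ← -0.843095 + 0.28·0.856429 = -0.603295
x=0.960000, w=-0.603295: f=0.982081 → w ← -0.603295 + 0.28·0.982081 = -0.328312
x=1.240000, w=-0.328312: f=1.034428 → w ← -0.328312 + 0.28·1.034428 = -0.038672
w(1.52) ≈ -0.0387

-0.0387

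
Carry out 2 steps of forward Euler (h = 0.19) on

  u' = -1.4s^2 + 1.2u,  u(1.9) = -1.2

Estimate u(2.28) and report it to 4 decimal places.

Euler: u_{n+1} = u_n + h·f(s_n, u_n).
s=1.900000, u=-1.200000: f=-6.494000 → u ← -1.200000 + 0.19·(-6.494000) = -2.433860
s=2.090000, u=-2.433860: f=-9.035972 → u ← -2.433860 + 0.19·(-9.035972) = -4.150695
u(2.28) ≈ -4.1507

-4.1507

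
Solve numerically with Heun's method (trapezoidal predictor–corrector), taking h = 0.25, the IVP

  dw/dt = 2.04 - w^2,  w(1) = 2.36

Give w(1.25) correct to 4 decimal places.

Heun: k1 = f(t_n, w_n); k2 = f(t_n + h, w_n + h·k1); w_{n+1} = w_n + (h/2)·(k1 + k2).
t=1.000000, w=2.360000:
  k1 = f(1.000000, 2.360000) = -3.529600
  k2 = f(1.250000, 1.477600) = -0.143302
  w ← 2.360000 + (0.25/2)·(-3.529600 + (-0.143302)) = 1.900887
w(1.25) ≈ 1.9009

1.9009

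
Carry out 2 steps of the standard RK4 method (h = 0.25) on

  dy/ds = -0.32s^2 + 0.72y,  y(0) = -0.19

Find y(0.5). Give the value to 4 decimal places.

-0.2870

RK4: k1 = f(s_n, y_n); k2 = f(s_n + h/2, y_n + (h/2)·k1); k3 = f(s_n + h/2, y_n + (h/2)·k2); k4 = f(s_n + h, y_n + h·k3); y_{n+1} = y_n + (h/6)·(k1 + 2k2 + 2k3 + k4).
s=0.000000, y=-0.190000:
  k1 = f(0.000000, -0.190000) = -0.136800
  k2 = f(0.125000, -0.207100) = -0.154112
  k3 = f(0.125000, -0.209264) = -0.155670
  k4 = f(0.250000, -0.228918) = -0.184821
  y ← -0.190000 + (0.25/6)·(k1 + 2k2 + 2k3 + k4) = -0.229216
s=0.250000, y=-0.229216:
  k1 = f(0.250000, -0.229216) = -0.185036
  k2 = f(0.375000, -0.252345) = -0.226689
  k3 = f(0.375000, -0.257552) = -0.230438
  k4 = f(0.500000, -0.286825) = -0.286514
  y ← -0.229216 + (0.25/6)·(k1 + 2k2 + 2k3 + k4) = -0.286958
y(0.5) ≈ -0.2870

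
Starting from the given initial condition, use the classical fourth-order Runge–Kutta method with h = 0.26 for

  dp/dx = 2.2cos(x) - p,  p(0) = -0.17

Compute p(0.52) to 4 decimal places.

0.7461

RK4: k1 = f(x_n, p_n); k2 = f(x_n + h/2, p_n + (h/2)·k1); k3 = f(x_n + h/2, p_n + (h/2)·k2); k4 = f(x_n + h, p_n + h·k3); p_{n+1} = p_n + (h/6)·(k1 + 2k2 + 2k3 + k4).
x=0.000000, p=-0.170000:
  k1 = f(0.000000, -0.170000) = 2.370000
  k2 = f(0.130000, 0.138100) = 2.043336
  k3 = f(0.130000, 0.095634) = 2.085802
  k4 = f(0.260000, 0.372309) = 1.753749
  p ← -0.170000 + (0.26/6)·(k1 + 2k2 + 2k3 + k4) = 0.366554
x=0.260000, p=0.366554:
  k1 = f(0.260000, 0.366554) = 1.759503
  k2 = f(0.390000, 0.595290) = 1.439510
  k3 = f(0.390000, 0.553691) = 1.481109
  k4 = f(0.520000, 0.751643) = 1.157559
  p ← 0.366554 + (0.26/6)·(k1 + 2k2 + 2k3 + k4) = 0.746081
p(0.52) ≈ 0.7461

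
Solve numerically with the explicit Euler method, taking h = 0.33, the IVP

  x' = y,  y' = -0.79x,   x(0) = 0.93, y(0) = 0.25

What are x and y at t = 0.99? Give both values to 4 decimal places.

Euler on (x,y): x_{n+1} = x_n + h·x', y_{n+1} = y_n + h·y'.
0.000000: (0.930000, 0.250000); f=(0.250000, -0.734700) → (1.012500, 0.007549)
0.330000: (1.012500, 0.007549); f=(0.007549, -0.799875) → (1.014991, -0.256410)
0.660000: (1.014991, -0.256410); f=(-0.256410, -0.801843) → (0.930376, -0.521018)
(x(0.99), y(0.99)) ≈ (0.9304, -0.5210)

0.9304, -0.5210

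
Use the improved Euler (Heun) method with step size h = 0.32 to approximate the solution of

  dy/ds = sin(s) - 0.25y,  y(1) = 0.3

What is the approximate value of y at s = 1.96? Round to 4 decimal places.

1.0476

Heun: k1 = f(s_n, y_n); k2 = f(s_n + h, y_n + h·k1); y_{n+1} = y_n + (h/2)·(k1 + k2).
s=1.000000, y=0.300000:
  k1 = f(1.000000, 0.300000) = 0.766471
  k2 = f(1.320000, 0.545271) = 0.832397
  y ← 0.300000 + (0.32/2)·(0.766471 + 0.832397) = 0.555819
s=1.320000, y=0.555819:
  k1 = f(1.320000, 0.555819) = 0.829760
  k2 = f(1.640000, 0.821342) = 0.792271
  y ← 0.555819 + (0.32/2)·(0.829760 + 0.792271) = 0.815344
s=1.640000, y=0.815344:
  k1 = f(1.640000, 0.815344) = 0.793770
  k2 = f(1.960000, 1.069350) = 0.657874
  y ← 0.815344 + (0.32/2)·(0.793770 + 0.657874) = 1.047607
y(1.96) ≈ 1.0476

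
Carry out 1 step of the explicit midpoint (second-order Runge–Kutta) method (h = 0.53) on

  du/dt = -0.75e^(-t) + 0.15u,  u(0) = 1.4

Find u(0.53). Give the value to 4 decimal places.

Midpoint: k1 = f(t_n, u_n); k2 = f(t_n + h/2, u_n + (h/2)·k1); u_{n+1} = u_n + h·k2.
t=0.000000, u=1.400000:
  k1 = f(0.000000, 1.400000) = -0.540000
  k2 = f(0.265000, 1.256900) = -0.386869
  u ← 1.400000 + 0.53·(-0.386869) = 1.194959
u(0.53) ≈ 1.1950

1.1950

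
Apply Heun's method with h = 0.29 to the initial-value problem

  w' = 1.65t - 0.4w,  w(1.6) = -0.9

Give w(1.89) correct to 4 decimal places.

-0.0111

Heun: k1 = f(t_n, w_n); k2 = f(t_n + h, w_n + h·k1); w_{n+1} = w_n + (h/2)·(k1 + k2).
t=1.600000, w=-0.900000:
  k1 = f(1.600000, -0.900000) = 3.000000
  k2 = f(1.890000, -0.030000) = 3.130500
  w ← -0.900000 + (0.29/2)·(3.000000 + 3.130500) = -0.011078
w(1.89) ≈ -0.0111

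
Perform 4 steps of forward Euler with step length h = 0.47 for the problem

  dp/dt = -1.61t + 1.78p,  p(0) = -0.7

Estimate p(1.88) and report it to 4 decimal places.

Euler: p_{n+1} = p_n + h·f(t_n, p_n).
t=0.000000, p=-0.700000: f=-1.246000 → p ← -0.700000 + 0.47·(-1.246000) = -1.285620
t=0.470000, p=-1.285620: f=-3.045104 → p ← -1.285620 + 0.47·(-3.045104) = -2.716819
t=0.940000, p=-2.716819: f=-6.349337 → p ← -2.716819 + 0.47·(-6.349337) = -5.701007
t=1.410000, p=-5.701007: f=-12.417893 → p ← -5.701007 + 0.47·(-12.417893) = -11.537417
p(1.88) ≈ -11.5374

-11.5374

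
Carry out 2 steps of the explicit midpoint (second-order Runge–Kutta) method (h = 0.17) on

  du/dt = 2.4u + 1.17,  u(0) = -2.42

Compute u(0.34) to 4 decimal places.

-4.7849

Midpoint: k1 = f(t_n, u_n); k2 = f(t_n + h/2, u_n + (h/2)·k1); u_{n+1} = u_n + h·k2.
t=0.000000, u=-2.420000:
  k1 = f(0.000000, -2.420000) = -4.638000
  k2 = f(0.085000, -2.814230) = -5.584152
  u ← -2.420000 + 0.17·(-5.584152) = -3.369306
t=0.170000, u=-3.369306:
  k1 = f(0.170000, -3.369306) = -6.916334
  k2 = f(0.255000, -3.957194) = -8.327266
  u ← -3.369306 + 0.17·(-8.327266) = -4.784941
u(0.34) ≈ -4.7849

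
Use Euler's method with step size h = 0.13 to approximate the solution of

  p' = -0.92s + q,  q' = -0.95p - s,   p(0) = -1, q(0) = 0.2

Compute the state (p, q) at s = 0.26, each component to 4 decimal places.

-0.9475, 0.4269

Euler on (p,q): p_{n+1} = p_n + h·p', q_{n+1} = q_n + h·q'.
0.000000: (-1.000000, 0.200000); f=(0.200000, 0.950000) → (-0.974000, 0.323500)
0.130000: (-0.974000, 0.323500); f=(0.203900, 0.795300) → (-0.947493, 0.426889)
(p(0.26), q(0.26)) ≈ (-0.9475, 0.4269)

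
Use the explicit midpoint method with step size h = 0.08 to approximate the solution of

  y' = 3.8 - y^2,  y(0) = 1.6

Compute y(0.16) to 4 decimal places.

1.7524

Midpoint: k1 = f(x_n, y_n); k2 = f(x_n + h/2, y_n + (h/2)·k1); y_{n+1} = y_n + h·k2.
x=0.000000, y=1.600000:
  k1 = f(0.000000, 1.600000) = 1.240000
  k2 = f(0.040000, 1.649600) = 1.078820
  y ← 1.600000 + 0.08·1.078820 = 1.686306
x=0.080000, y=1.686306:
  k1 = f(0.080000, 1.686306) = 0.956373
  k2 = f(0.120000, 1.724561) = 0.825891
  y ← 1.686306 + 0.08·0.825891 = 1.752377
y(0.16) ≈ 1.7524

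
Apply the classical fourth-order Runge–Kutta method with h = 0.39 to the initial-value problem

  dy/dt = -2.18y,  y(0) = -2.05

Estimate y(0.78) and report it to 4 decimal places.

-0.3800

RK4: k1 = f(t_n, y_n); k2 = f(t_n + h/2, y_n + (h/2)·k1); k3 = f(t_n + h/2, y_n + (h/2)·k2); k4 = f(t_n + h, y_n + h·k3); y_{n+1} = y_n + (h/6)·(k1 + 2k2 + 2k3 + k4).
t=0.000000, y=-2.050000:
  k1 = f(0.000000, -2.050000) = 4.469000
  k2 = f(0.195000, -1.178545) = 2.569228
  k3 = f(0.195000, -1.549001) = 3.376821
  k4 = f(0.390000, -0.733040) = 1.598027
  y ← -2.050000 + (0.39/6)·(k1 + 2k2 + 2k3 + k4) = -0.882657
t=0.390000, y=-0.882657:
  k1 = f(0.390000, -0.882657) = 1.924192
  k2 = f(0.585000, -0.507439) = 1.106218
  k3 = f(0.585000, -0.666944) = 1.453939
  k4 = f(0.780000, -0.315621) = 0.688053
  y ← -0.882657 + (0.39/6)·(k1 + 2k2 + 2k3 + k4) = -0.380041
y(0.78) ≈ -0.3800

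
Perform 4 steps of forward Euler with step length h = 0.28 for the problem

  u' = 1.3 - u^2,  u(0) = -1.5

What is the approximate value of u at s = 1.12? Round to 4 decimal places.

-6.1592

Euler: u_{n+1} = u_n + h·f(s_n, u_n).
s=0.000000, u=-1.500000: f=-0.950000 → u ← -1.500000 + 0.28·(-0.950000) = -1.766000
s=0.280000, u=-1.766000: f=-1.818756 → u ← -1.766000 + 0.28·(-1.818756) = -2.275252
s=0.560000, u=-2.275252: f=-3.876770 → u ← -2.275252 + 0.28·(-3.876770) = -3.360747
s=0.840000, u=-3.360747: f=-9.994623 → u ← -3.360747 + 0.28·(-9.994623) = -6.159242
u(1.12) ≈ -6.1592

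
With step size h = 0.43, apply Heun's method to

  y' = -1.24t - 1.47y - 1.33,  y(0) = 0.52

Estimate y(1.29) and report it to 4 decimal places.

Heun: k1 = f(t_n, y_n); k2 = f(t_n + h, y_n + h·k1); y_{n+1} = y_n + (h/2)·(k1 + k2).
t=0.000000, y=0.520000:
  k1 = f(0.000000, 0.520000) = -2.094400
  k2 = f(0.430000, -0.380592) = -1.303730
  y ← 0.520000 + (0.43/2)·(-2.094400 + (-1.303730)) = -0.210598
t=0.430000, y=-0.210598:
  k1 = f(0.430000, -0.210598) = -1.553621
  k2 = f(0.860000, -0.878655) = -1.104777
  y ← -0.210598 + (0.43/2)·(-1.553621 + (-1.104777)) = -0.782154
t=0.860000, y=-0.782154:
  k1 = f(0.860000, -0.782154) = -1.246634
  k2 = f(1.290000, -1.318206) = -0.991837
  y ← -0.782154 + (0.43/2)·(-1.246634 + (-0.991837)) = -1.263425
y(1.29) ≈ -1.2634

-1.2634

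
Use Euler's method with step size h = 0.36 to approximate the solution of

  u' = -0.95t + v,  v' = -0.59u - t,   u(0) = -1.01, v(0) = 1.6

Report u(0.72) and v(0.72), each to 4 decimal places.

Euler on (u,v): u_{n+1} = u_n + h·u', v_{n+1} = v_n + h·v'.
0.000000: (-1.010000, 1.600000); f=(1.600000, 0.595900) → (-0.434000, 1.814524)
0.360000: (-0.434000, 1.814524); f=(1.472524, -0.103940) → (0.096109, 1.777106)
(u(0.72), v(0.72)) ≈ (0.0961, 1.7771)

0.0961, 1.7771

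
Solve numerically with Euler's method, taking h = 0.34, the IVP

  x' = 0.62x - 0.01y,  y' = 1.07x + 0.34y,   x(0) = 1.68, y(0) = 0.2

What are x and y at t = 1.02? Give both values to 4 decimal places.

Euler on (x,y): x_{n+1} = x_n + h·x', y_{n+1} = y_n + h·y'.
0.000000: (1.680000, 0.200000); f=(1.039600, 1.865600) → (2.033464, 0.834304)
0.340000: (2.033464, 0.834304); f=(1.252405, 2.459470) → (2.459282, 1.670524)
0.680000: (2.459282, 1.670524); f=(1.508049, 3.199409) → (2.972018, 2.758323)
(x(1.02), y(1.02)) ≈ (2.9720, 2.7583)

2.9720, 2.7583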